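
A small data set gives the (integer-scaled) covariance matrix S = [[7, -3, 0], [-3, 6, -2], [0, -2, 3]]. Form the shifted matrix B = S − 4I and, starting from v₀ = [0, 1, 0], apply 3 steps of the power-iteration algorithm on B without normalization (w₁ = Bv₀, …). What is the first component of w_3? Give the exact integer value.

-96

B = S − 4I has rows (3, -3, 0); (-3, 2, -2); (0, -2, -1)
w1 = Bv₀ = (3·0 + (-3)·1 + 0·0; (-3)·0 + 2·1 + (-2)·0; 0·0 + (-2)·1 + (-1)·0) = (-3, 2, -2)
w2 = Bw1 = (3·(-3) + (-3)·2 + 0·(-2); (-3)·(-3) + 2·2 + (-2)·(-2); 0·(-3) + (-2)·2 + (-1)·(-2)) = (-15, 17, -2)
w3 = Bw2 = (-96, 83, -32)
Requested component of w3: -96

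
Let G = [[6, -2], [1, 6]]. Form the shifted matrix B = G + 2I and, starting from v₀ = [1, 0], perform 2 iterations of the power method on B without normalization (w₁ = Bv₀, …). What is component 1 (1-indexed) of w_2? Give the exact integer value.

62

B = G + 2I has rows (8, -2); (1, 8)
w1 = Bv₀ = (8·1 + (-2)·0; 1·1 + 8·0) = (8, 1)
w2 = Bw1 = (8·8 + (-2)·1; 1·8 + 8·1) = (62, 16)
Requested component of w2: 62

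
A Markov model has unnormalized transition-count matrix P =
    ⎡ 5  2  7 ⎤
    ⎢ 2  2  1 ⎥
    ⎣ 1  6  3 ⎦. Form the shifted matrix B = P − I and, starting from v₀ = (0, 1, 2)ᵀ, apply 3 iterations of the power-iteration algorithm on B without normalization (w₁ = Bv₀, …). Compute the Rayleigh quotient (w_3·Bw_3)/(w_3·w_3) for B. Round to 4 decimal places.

8.2384

B = P − I has rows (4, 2, 7); (2, 1, 1); (1, 6, 2)
w1 = Bv₀ = (16, 3, 10)
w2 = Bw1 = (140, 45, 54)
w3 = Bw2 = (1028, 379, 518)
Bw3 = (8496, 2953, 4338)
w3·Bw3 = 12100159; w3·w3 = 1468749; μ ≈ 12100159/1468749 = 8.2384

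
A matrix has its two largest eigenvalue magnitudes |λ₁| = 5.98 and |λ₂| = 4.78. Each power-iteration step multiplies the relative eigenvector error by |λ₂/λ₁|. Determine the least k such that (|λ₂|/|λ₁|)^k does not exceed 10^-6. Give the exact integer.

|λ₂/λ₁| = 4.78/5.98 = 0.79933
Need k ≥ ln(10^-6) / ln(0.79933) = -13.8155 / -0.2240 ≈ 61.682
Smallest integer k satisfying the bound: 62

62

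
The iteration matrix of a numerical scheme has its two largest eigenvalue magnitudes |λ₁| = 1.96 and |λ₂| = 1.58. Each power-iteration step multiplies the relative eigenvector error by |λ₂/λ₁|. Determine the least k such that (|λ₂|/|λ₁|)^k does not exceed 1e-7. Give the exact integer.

75

|λ₂/λ₁| = 1.58/1.96 = 0.80612
Need k ≥ ln(1e-7) / ln(0.80612) = -16.1181 / -0.2155 ≈ 74.787
Smallest integer k satisfying the bound: 75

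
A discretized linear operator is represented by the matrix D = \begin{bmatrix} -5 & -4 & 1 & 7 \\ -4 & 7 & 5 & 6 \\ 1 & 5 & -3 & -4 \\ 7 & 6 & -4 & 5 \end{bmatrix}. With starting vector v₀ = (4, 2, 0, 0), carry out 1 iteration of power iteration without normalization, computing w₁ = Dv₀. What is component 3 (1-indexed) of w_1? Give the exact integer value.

14

w1 = Dv₀ = (-28, -2, 14, 40)
The requested component of w1 is 14.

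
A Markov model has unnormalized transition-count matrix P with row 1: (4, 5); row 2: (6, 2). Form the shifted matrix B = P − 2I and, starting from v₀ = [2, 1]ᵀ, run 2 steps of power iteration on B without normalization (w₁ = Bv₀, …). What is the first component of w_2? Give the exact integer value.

78

B = P − 2I has rows (2, 5); (6, 0)
w1 = Bv₀ = (2·2 + 5·1; 6·2 + 0·1) = (9, 12)
w2 = Bw1 = (2·9 + 5·12; 6·9 + 0·12) = (78, 54)
Requested component of w2: 78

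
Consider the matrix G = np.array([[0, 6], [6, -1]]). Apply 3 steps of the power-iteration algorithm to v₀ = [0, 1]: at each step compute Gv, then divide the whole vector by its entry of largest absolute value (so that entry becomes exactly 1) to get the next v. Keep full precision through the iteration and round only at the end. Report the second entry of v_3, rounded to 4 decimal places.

-0.3288

Gv0 = (6.00000, -1.00000); divide by 6.00000 → v1 = (1.00000, -0.16667)
Gv1 = (-1.00000, 6.16667); divide by 6.16667 → v2 = (-0.16216, 1.00000)
Gv2 = (6.00000, -1.97297); divide by 6.00000 → v3 = (1.00000, -0.32883)
Requested entry of v3: -73/222 = -0.3288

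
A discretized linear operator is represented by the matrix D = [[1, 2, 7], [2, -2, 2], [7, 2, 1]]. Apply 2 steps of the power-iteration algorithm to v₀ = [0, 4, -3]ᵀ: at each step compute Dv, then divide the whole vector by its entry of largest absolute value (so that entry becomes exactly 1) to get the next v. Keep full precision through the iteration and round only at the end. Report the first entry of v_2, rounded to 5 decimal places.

Dv0 = (-13.000000, -14.000000, 5.000000); divide by -14.000000 → v1 = (0.928571, 1.000000, -0.357143)
Dv1 = (0.428571, -0.857143, 8.142857); divide by 8.142857 → v2 = (0.052632, -0.105263, 1.000000)
Requested entry of v2: -6/-114 = 0.05263

0.05263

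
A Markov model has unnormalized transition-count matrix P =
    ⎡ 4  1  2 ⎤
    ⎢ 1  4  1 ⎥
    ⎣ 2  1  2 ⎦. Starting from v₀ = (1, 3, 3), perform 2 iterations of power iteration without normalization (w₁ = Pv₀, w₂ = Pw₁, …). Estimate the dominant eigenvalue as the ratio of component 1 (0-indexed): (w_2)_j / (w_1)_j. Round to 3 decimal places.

5.500

w1 = Pv₀ = (13, 16, 11)
w2 = Pw1 = (90, 88, 64)
Ratio at component: 88 / 16 = 5.500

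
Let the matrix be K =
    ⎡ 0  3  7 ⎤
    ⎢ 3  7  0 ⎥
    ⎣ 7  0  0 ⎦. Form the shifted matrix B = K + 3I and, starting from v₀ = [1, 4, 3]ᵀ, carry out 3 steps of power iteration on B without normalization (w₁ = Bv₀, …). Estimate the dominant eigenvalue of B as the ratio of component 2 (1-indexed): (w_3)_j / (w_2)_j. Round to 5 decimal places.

B = K + 3I has rows (3, 3, 7); (3, 10, 0); (7, 0, 3)
w1 = Bv₀ = (3·1 + 3·4 + 7·3; 3·1 + 10·4 + 0·3; 7·1 + 0·4 + 3·3) = (36, 43, 16)
w2 = Bw1 = (3·36 + 3·43 + 7·16; 3·36 + 10·43 + 0·16; 7·36 + 0·43 + 3·16) = (349, 538, 300)
w3 = Bw2 = (4761, 6427, 3343)
Ratio: 6427/538 = 11.94610

μ ≈ 11.94610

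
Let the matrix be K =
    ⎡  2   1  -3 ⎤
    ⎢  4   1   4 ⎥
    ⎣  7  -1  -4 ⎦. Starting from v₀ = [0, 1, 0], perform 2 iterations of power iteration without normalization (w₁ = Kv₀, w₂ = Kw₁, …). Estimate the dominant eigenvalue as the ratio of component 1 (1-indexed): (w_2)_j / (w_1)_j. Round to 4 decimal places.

6.0000

w1 = Kv₀ = (2·0 + 1·1 + (-3)·0; 4·0 + 1·1 + 4·0; 7·0 + (-1)·1 + (-4)·0) = (1, 1, -1)
w2 = Kw1 = (2·1 + 1·1 + (-3)·(-1); 4·1 + 1·1 + 4·(-1); 7·1 + (-1)·1 + (-4)·(-1)) = (6, 1, 10)
Ratio at component: 6 / 1 = 6.0000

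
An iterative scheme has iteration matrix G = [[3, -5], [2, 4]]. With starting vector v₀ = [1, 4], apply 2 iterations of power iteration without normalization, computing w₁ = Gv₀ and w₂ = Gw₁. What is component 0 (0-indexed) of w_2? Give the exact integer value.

-141

w1 = Gv₀ = (3·1 + (-5)·4; 2·1 + 4·4) = (-17, 18)
w2 = Gw1 = (3·(-17) + (-5)·18; 2·(-17) + 4·18) = (-141, 38)
The requested component of w2 is -141.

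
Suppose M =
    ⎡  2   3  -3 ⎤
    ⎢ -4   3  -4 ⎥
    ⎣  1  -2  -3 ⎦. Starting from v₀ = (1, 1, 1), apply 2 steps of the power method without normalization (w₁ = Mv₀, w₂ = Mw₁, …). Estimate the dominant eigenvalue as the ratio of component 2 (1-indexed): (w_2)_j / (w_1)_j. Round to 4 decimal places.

w1 = Mv₀ = (2, -5, -4)
w2 = Mw1 = (1, -7, 24)
Ratio at component: -7 / -5 = 1.4000

λ ≈ 1.4000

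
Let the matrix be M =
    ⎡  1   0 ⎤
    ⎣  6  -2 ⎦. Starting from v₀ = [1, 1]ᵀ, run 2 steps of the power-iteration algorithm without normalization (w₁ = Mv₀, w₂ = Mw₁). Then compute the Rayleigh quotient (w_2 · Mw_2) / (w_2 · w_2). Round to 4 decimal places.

w1 = Mv₀ = (1·1 + 0·1; 6·1 + (-2)·1) = (1, 4)
w2 = Mw1 = (1·1 + 0·4; 6·1 + (-2)·4) = (1, -2)
Mw2 = (1, 10)
w2·Mw2 = 1·1 + (-2)·10 = -19; w2·w2 = 1·1 + (-2)·(-2) = 5
λ ≈ -19/5 = -3.8000

λ ≈ -3.8000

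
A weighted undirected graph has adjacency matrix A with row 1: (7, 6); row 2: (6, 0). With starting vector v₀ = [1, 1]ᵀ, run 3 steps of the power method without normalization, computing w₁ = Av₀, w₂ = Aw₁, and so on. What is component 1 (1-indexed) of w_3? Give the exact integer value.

w1 = Av₀ = (13, 6)
w2 = Aw1 = (127, 78)
w3 = Aw2 = (1357, 762)
The requested component of w3 is 1357.

1357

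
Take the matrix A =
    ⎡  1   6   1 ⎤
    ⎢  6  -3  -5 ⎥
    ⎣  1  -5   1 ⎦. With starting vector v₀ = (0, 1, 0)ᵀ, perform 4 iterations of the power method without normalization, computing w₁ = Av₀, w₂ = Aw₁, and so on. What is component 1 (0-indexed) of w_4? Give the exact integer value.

5445

w1 = Av₀ = (6, -3, -5)
w2 = Aw1 = (-17, 70, 16)
w3 = Aw2 = (419, -392, -351)
w4 = Aw3 = (-2284, 5445, 2028)
The requested component of w4 is 5445.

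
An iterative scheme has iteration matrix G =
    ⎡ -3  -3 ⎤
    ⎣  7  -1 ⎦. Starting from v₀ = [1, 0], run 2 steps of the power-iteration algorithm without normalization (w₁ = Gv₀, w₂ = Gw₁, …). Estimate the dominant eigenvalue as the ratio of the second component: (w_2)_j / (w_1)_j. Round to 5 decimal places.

w1 = Gv₀ = (-3, 7)
w2 = Gw1 = (-12, -28)
Ratio at component: -28 / 7 = -4.00000

-4.00000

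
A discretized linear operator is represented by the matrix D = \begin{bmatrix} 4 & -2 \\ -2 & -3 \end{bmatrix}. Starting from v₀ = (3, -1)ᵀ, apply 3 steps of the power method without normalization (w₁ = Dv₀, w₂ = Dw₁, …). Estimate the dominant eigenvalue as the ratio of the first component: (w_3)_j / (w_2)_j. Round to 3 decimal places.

w1 = Dv₀ = (4·3 + (-2)·(-1); (-2)·3 + (-3)·(-1)) = (14, -3)
w2 = Dw1 = (4·14 + (-2)·(-3); (-2)·14 + (-3)·(-3)) = (62, -19)
w3 = Dw2 = (286, -67)
Ratio at component: 286 / 62 = 4.613

λ ≈ 4.613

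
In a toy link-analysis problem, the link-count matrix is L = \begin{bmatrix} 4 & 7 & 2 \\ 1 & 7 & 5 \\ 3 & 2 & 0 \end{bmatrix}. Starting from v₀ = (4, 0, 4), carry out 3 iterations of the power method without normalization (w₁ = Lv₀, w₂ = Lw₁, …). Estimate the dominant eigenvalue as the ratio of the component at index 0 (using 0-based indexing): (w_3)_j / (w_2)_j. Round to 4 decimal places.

λ ≈ 10.9583

w1 = Lv₀ = (4·4 + 7·0 + 2·4; 1·4 + 7·0 + 5·4; 3·4 + 2·0 + 0·4) = (24, 24, 12)
w2 = Lw1 = (4·24 + 7·24 + 2·12; 1·24 + 7·24 + 5·12; 3·24 + 2·24 + 0·12) = (288, 252, 120)
w3 = Lw2 = (3156, 2652, 1368)
Ratio at component: 3156 / 288 = 10.9583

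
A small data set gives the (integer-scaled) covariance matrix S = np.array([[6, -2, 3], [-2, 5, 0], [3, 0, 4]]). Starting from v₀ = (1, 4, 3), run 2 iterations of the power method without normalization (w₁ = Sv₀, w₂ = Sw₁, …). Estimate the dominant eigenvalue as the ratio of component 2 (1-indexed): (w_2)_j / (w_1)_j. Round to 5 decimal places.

w1 = Sv₀ = (6·1 + (-2)·4 + 3·3; (-2)·1 + 5·4 + 0·3; 3·1 + 0·4 + 4·3) = (7, 18, 15)
w2 = Sw1 = (6·7 + (-2)·18 + 3·15; (-2)·7 + 5·18 + 0·15; 3·7 + 0·18 + 4·15) = (51, 76, 81)
Ratio at component: 76 / 18 = 4.22222

λ ≈ 4.22222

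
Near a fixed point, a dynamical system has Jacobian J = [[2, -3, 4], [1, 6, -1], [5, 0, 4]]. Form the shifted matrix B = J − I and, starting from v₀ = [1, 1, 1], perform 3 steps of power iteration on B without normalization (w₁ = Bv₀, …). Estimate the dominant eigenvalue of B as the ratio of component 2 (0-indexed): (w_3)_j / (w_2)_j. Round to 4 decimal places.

B = J − I has rows (1, -3, 4); (1, 5, -1); (5, 0, 3)
w1 = Bv₀ = (2, 5, 8)
w2 = Bw1 = (19, 19, 34)
w3 = Bw2 = (98, 80, 197)
Ratio: 197/34 = 5.7941

5.7941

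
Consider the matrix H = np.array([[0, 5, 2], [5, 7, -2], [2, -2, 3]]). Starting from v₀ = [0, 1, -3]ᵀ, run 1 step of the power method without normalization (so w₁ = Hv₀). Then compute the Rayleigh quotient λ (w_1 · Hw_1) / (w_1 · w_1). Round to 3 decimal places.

6.983

w1 = Hv₀ = (-1, 13, -11)
Hw1 = (43, 108, -61)
w1·Hw1 = (-1)·43 + 13·108 + (-11)·(-61) = 2032; w1·w1 = (-1)·(-1) + 13·13 + (-11)·(-11) = 291
λ ≈ 2032/291 = 6.983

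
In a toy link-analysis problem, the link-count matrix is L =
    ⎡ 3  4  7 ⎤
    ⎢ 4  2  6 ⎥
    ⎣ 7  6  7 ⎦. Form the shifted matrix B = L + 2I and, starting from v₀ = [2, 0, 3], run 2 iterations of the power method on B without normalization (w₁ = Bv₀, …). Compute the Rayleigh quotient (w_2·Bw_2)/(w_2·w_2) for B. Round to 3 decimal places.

μ ≈ 17.988

B = L + 2I has rows (5, 4, 7); (4, 4, 6); (7, 6, 9)
w1 = Bv₀ = (31, 26, 41)
w2 = Bw1 = (546, 474, 742)
Bw2 = (9820, 8532, 13344)
w2·Bw2 = 19307136; w2·w2 = 1073356; μ ≈ 19307136/1073356 = 17.988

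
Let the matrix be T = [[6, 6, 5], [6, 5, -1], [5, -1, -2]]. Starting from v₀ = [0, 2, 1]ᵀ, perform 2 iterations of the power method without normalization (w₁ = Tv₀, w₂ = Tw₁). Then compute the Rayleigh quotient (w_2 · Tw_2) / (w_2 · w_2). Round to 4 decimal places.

11.2955

w1 = Tv₀ = (17, 9, -4)
w2 = Tw1 = (136, 151, 84)
Tw2 = (2142, 1487, 361)
w2·Tw2 = 136·2142 + 151·1487 + 84·361 = 546173; w2·w2 = 136·136 + 151·151 + 84·84 = 48353
λ ≈ 546173/48353 = 11.2955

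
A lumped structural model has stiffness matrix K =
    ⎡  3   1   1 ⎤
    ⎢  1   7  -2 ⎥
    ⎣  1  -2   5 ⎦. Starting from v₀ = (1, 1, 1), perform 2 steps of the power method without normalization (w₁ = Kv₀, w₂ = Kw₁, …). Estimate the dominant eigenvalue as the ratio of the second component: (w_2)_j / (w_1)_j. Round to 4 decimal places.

w1 = Kv₀ = (5, 6, 4)
w2 = Kw1 = (25, 39, 13)
Ratio at component: 39 / 6 = 6.5000

λ ≈ 6.5000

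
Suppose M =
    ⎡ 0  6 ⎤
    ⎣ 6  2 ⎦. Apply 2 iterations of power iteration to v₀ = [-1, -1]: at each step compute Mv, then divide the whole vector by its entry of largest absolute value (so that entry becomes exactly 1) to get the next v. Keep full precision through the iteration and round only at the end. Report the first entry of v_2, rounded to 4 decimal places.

Mv0 = (-6.00000, -8.00000); divide by -8.00000 → v1 = (0.75000, 1.00000)
Mv1 = (6.00000, 6.50000); divide by 6.50000 → v2 = (0.92308, 1.00000)
Requested entry of v2: -48/-52 = 0.9231

0.9231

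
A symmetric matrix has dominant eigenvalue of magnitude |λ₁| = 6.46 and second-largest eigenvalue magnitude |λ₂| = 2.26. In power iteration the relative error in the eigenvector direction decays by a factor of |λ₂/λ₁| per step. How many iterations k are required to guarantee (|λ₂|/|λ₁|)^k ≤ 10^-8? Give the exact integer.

|λ₂/λ₁| = 2.26/6.46 = 0.34985
Need k ≥ ln(10^-8) / ln(0.34985) = -18.4207 / -1.0503 ≈ 17.539
Smallest integer k satisfying the bound: 18

18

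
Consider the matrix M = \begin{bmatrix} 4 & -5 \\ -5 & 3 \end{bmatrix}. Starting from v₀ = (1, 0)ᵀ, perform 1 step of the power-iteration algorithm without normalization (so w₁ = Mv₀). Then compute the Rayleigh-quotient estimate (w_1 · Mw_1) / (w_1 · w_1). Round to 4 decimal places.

w1 = Mv₀ = (4·1 + (-5)·0; (-5)·1 + 3·0) = (4, -5)
Mw1 = (41, -35)
w1·Mw1 = 4·41 + (-5)·(-35) = 339; w1·w1 = 4·4 + (-5)·(-5) = 41
λ ≈ 339/41 = 8.2683

λ ≈ 8.2683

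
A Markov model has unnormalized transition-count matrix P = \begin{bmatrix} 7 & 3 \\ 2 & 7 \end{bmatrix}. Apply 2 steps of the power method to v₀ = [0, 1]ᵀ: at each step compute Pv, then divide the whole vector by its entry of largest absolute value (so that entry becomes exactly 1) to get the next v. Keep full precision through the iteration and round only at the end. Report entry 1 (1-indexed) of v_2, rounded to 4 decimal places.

Pv0 = (3.00000, 7.00000); divide by 7.00000 → v1 = (0.42857, 1.00000)
Pv1 = (6.00000, 7.85714); divide by 7.85714 → v2 = (0.76364, 1.00000)
Requested entry of v2: 42/55 = 0.7636

0.7636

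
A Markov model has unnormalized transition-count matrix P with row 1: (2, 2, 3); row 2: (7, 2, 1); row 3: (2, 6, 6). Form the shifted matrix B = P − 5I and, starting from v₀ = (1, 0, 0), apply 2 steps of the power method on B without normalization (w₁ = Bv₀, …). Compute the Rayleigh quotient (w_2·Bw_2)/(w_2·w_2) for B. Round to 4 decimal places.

-5.5210

B = P − 5I has rows (-3, 2, 3); (7, -3, 1); (2, 6, 1)
w1 = Bv₀ = ((-3)·1 + 2·0 + 3·0; 7·1 + (-3)·0 + 1·0; 2·1 + 6·0 + 1·0) = (-3, 7, 2)
w2 = Bw1 = ((-3)·(-3) + 2·7 + 3·2; 7·(-3) + (-3)·7 + 1·2; 2·(-3) + 6·7 + 1·2) = (29, -40, 38)
Bw2 = (-53, 361, -144)
w2·Bw2 = -21449; w2·w2 = 3885; μ ≈ -21449/3885 = -5.5210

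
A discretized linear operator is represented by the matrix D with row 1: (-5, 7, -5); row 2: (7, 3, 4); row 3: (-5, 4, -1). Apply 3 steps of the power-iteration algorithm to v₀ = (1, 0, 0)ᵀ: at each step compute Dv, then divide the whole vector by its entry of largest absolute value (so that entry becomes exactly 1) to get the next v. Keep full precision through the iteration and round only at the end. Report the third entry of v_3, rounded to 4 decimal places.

0.6735

Dv0 = (-5.00000, 7.00000, -5.00000); divide by 7.00000 → v1 = (-0.71429, 1.00000, -0.71429)
Dv1 = (14.14286, -4.85714, 8.28571); divide by 14.14286 → v2 = (1.00000, -0.34343, 0.58586)
Dv2 = (-10.33333, 8.31313, -6.95960); divide by -10.33333 → v3 = (1.00000, -0.80450, 0.67351)
Requested entry of v3: -689/-1023 = 0.6735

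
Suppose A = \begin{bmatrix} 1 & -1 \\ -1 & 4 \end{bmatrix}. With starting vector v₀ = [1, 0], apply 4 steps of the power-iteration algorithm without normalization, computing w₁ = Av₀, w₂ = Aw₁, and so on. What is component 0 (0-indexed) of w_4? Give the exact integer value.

w1 = Av₀ = (1·1 + (-1)·0; (-1)·1 + 4·0) = (1, -1)
w2 = Aw1 = (1·1 + (-1)·(-1); (-1)·1 + 4·(-1)) = (2, -5)
w3 = Aw2 = (7, -22)
w4 = Aw3 = (29, -95)
The requested component of w4 is 29.

29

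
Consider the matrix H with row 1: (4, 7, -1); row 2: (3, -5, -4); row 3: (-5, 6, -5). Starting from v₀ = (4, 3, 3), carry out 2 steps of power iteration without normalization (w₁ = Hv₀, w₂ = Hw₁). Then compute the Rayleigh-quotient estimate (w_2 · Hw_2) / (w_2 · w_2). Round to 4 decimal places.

w1 = Hv₀ = (34, -15, -17)
w2 = Hw1 = (48, 245, -175)
Hw2 = (2082, -381, 2105)
w2·Hw2 = 48·2082 + 245·(-381) + (-175)·2105 = -361784; w2·w2 = 48·48 + 245·245 + (-175)·(-175) = 92954
λ ≈ -361784/92954 = -3.8921

λ ≈ -3.8921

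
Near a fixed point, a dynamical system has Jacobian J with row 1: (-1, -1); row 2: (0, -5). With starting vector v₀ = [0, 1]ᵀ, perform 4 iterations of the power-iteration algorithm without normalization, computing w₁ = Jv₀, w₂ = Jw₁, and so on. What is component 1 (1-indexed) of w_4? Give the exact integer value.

w1 = Jv₀ = (-1, -5)
w2 = Jw1 = (6, 25)
w3 = Jw2 = (-31, -125)
w4 = Jw3 = (156, 625)
The requested component of w4 is 156.

156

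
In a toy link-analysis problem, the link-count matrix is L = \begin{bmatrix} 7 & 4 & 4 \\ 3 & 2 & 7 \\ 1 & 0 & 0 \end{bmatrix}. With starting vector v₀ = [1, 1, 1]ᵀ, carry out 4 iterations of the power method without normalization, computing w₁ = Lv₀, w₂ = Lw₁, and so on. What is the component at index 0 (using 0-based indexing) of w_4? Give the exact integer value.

13781

w1 = Lv₀ = (15, 12, 1)
w2 = Lw1 = (157, 76, 15)
w3 = Lw2 = (1463, 728, 157)
w4 = Lw3 = (13781, 6944, 1463)
The requested component of w4 is 13781.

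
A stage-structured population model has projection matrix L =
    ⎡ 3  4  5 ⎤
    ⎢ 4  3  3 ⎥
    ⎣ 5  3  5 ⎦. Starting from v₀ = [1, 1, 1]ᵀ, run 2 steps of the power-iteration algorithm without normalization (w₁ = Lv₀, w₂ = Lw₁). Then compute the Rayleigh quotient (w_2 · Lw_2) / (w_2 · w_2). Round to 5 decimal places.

11.80955

w1 = Lv₀ = (3·1 + 4·1 + 5·1; 4·1 + 3·1 + 3·1; 5·1 + 3·1 + 5·1) = (12, 10, 13)
w2 = Lw1 = (3·12 + 4·10 + 5·13; 4·12 + 3·10 + 3·13; 5·12 + 3·10 + 5·13) = (141, 117, 155)
Lw2 = (1666, 1380, 1831)
w2·Lw2 = 141·1666 + 117·1380 + 155·1831 = 680171; w2·w2 = 141·141 + 117·117 + 155·155 = 57595
λ ≈ 680171/57595 = 11.80955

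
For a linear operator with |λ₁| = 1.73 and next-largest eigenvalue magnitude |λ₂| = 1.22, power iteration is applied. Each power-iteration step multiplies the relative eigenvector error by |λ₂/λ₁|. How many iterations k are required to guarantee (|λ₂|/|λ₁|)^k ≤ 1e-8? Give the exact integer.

53

|λ₂/λ₁| = 1.22/1.73 = 0.70520
Need k ≥ ln(1e-8) / ln(0.70520) = -18.4207 / -0.3493 ≈ 52.740
Smallest integer k satisfying the bound: 53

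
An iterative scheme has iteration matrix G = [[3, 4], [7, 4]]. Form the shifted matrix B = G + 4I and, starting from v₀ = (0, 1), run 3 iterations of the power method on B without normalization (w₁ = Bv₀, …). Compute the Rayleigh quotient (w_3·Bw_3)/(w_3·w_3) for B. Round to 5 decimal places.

μ ≈ 12.80221

B = G + 4I has rows (7, 4); (7, 8)
w1 = Bv₀ = (7·0 + 4·1; 7·0 + 8·1) = (4, 8)
w2 = Bw1 = (7·4 + 4·8; 7·4 + 8·8) = (60, 92)
w3 = Bw2 = (788, 1156)
Bw3 = (10140, 14764)
w3·Bw3 = 25057504; w3·w3 = 1957280; μ ≈ 25057504/1957280 = 12.80221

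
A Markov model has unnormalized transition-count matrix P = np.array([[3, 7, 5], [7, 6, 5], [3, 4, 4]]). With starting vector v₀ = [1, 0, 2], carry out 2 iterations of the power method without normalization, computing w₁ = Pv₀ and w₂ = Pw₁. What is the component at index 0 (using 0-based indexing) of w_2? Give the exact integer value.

213

w1 = Pv₀ = (13, 17, 11)
w2 = Pw1 = (213, 248, 151)
The requested component of w2 is 213.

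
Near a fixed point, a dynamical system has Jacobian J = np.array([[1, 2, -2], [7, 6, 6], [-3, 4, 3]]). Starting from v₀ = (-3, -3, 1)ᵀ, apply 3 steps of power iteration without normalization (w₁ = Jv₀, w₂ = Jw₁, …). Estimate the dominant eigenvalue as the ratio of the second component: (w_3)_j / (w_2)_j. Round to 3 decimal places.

10.120

w1 = Jv₀ = (-11, -33, 0)
w2 = Jw1 = (-77, -275, -99)
w3 = Jw2 = (-429, -2783, -1166)
Ratio at component: -2783 / -275 = 10.120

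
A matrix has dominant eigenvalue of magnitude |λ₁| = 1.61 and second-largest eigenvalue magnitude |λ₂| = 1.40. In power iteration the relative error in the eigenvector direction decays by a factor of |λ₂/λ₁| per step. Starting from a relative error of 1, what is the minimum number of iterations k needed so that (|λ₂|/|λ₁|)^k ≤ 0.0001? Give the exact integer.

66

|λ₂/λ₁| = 1.40/1.61 = 0.86957
Need k ≥ ln(0.0001) / ln(0.86957) = -9.2103 / -0.1398 ≈ 65.900
Smallest integer k satisfying the bound: 66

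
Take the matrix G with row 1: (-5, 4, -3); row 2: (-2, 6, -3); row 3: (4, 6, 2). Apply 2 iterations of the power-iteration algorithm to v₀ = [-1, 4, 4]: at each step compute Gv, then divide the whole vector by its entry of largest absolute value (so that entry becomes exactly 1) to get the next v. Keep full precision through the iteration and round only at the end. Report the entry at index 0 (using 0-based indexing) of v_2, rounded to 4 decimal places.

Gv0 = (9.00000, 14.00000, 28.00000); divide by 28.00000 → v1 = (0.32143, 0.50000, 1.00000)
Gv1 = (-2.60714, -0.64286, 6.28571); divide by 6.28571 → v2 = (-0.41477, -0.10227, 1.00000)
Requested entry of v2: -73/176 = -0.4148

-0.4148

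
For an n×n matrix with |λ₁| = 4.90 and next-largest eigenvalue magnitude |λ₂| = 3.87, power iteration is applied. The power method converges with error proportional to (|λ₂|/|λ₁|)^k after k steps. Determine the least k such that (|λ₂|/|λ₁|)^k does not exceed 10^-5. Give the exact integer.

|λ₂/λ₁| = 3.87/4.90 = 0.78980
Need k ≥ ln(10^-5) / ln(0.78980) = -11.5129 / -0.2360 ≈ 48.788
Smallest integer k satisfying the bound: 49

49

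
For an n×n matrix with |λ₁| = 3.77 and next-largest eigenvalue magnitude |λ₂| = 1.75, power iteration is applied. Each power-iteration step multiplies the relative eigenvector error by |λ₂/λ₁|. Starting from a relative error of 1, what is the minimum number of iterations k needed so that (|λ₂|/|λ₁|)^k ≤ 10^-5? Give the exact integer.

|λ₂/λ₁| = 1.75/3.77 = 0.46419
Need k ≥ ln(10^-5) / ln(0.46419) = -11.5129 / -0.7675 ≈ 15.001
Smallest integer k satisfying the bound: 16

16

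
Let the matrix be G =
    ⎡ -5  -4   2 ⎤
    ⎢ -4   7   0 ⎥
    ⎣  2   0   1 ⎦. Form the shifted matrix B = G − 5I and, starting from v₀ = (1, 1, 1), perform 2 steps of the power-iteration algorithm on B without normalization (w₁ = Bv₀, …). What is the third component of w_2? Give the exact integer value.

B = G − 5I has rows (-10, -4, 2); (-4, 2, 0); (2, 0, -4)
w1 = Bv₀ = ((-10)·1 + (-4)·1 + 2·1; (-4)·1 + 2·1 + 0·1; 2·1 + 0·1 + (-4)·1) = (-12, -2, -2)
w2 = Bw1 = ((-10)·(-12) + (-4)·(-2) + 2·(-2); (-4)·(-12) + 2·(-2) + 0·(-2); 2·(-12) + 0·(-2) + (-4)·(-2)) = (124, 44, -16)
Requested component of w2: -16

-16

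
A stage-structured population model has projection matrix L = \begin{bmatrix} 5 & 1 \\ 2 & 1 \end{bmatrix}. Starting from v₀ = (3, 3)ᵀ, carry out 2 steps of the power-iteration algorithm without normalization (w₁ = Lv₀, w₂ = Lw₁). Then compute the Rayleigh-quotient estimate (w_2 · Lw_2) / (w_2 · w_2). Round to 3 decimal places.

λ ≈ 5.445

w1 = Lv₀ = (5·3 + 1·3; 2·3 + 1·3) = (18, 9)
w2 = Lw1 = (5·18 + 1·9; 2·18 + 1·9) = (99, 45)
Lw2 = (540, 243)
w2·Lw2 = 99·540 + 45·243 = 64395; w2·w2 = 99·99 + 45·45 = 11826
λ ≈ 64395/11826 = 5.445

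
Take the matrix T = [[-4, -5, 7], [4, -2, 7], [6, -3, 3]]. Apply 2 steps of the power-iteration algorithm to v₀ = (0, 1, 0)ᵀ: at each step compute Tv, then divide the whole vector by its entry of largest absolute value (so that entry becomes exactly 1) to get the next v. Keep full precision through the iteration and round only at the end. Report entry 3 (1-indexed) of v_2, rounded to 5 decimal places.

0.89189

Tv0 = (-5.000000, -2.000000, -3.000000); divide by -5.000000 → v1 = (1.000000, 0.400000, 0.600000)
Tv1 = (-1.800000, 7.400000, 6.600000); divide by 7.400000 → v2 = (-0.243243, 1.000000, 0.891892)
Requested entry of v2: -33/-37 = 0.89189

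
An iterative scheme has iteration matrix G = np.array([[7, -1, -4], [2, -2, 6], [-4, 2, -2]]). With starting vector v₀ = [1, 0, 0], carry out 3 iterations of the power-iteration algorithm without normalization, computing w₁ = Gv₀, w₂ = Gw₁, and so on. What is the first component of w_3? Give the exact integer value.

w1 = Gv₀ = (7·1 + (-1)·0 + (-4)·0; 2·1 + (-2)·0 + 6·0; (-4)·1 + 2·0 + (-2)·0) = (7, 2, -4)
w2 = Gw1 = (7·7 + (-1)·2 + (-4)·(-4); 2·7 + (-2)·2 + 6·(-4); (-4)·7 + 2·2 + (-2)·(-4)) = (63, -14, -16)
w3 = Gw2 = (519, 58, -248)
The requested component of w3 is 519.

519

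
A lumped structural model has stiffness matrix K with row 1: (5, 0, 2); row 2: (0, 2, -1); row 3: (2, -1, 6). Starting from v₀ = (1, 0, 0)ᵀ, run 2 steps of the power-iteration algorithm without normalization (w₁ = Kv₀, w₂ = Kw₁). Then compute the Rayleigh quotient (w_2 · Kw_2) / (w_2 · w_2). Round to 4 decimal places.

7.3416

w1 = Kv₀ = (5, 0, 2)
w2 = Kw1 = (29, -2, 22)
Kw2 = (189, -26, 192)
w2·Kw2 = 29·189 + (-2)·(-26) + 22·192 = 9757; w2·w2 = 29·29 + (-2)·(-2) + 22·22 = 1329
λ ≈ 9757/1329 = 7.3416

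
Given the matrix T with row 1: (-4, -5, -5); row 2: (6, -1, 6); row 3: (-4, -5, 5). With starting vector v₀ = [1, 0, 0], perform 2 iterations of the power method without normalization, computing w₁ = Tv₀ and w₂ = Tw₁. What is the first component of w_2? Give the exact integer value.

w1 = Tv₀ = ((-4)·1 + (-5)·0 + (-5)·0; 6·1 + (-1)·0 + 6·0; (-4)·1 + (-5)·0 + 5·0) = (-4, 6, -4)
w2 = Tw1 = ((-4)·(-4) + (-5)·6 + (-5)·(-4); 6·(-4) + (-1)·6 + 6·(-4); (-4)·(-4) + (-5)·6 + 5·(-4)) = (6, -54, -34)
The requested component of w2 is 6.

6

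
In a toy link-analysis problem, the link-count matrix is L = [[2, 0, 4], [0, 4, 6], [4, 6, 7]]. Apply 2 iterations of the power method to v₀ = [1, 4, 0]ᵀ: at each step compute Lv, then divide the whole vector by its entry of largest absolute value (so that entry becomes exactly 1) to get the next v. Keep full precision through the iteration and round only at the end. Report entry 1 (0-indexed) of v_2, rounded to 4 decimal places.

0.7733

Lv0 = (2.00000, 16.00000, 28.00000); divide by 28.00000 → v1 = (0.07143, 0.57143, 1.00000)
Lv1 = (4.14286, 8.28571, 10.71429); divide by 10.71429 → v2 = (0.38667, 0.77333, 1.00000)
Requested entry of v2: 232/300 = 0.7733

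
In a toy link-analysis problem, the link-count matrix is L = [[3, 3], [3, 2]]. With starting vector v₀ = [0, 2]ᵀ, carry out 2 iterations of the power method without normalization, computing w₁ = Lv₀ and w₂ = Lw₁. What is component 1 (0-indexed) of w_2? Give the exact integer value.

26

w1 = Lv₀ = (3·0 + 3·2; 3·0 + 2·2) = (6, 4)
w2 = Lw1 = (3·6 + 3·4; 3·6 + 2·4) = (30, 26)
The requested component of w2 is 26.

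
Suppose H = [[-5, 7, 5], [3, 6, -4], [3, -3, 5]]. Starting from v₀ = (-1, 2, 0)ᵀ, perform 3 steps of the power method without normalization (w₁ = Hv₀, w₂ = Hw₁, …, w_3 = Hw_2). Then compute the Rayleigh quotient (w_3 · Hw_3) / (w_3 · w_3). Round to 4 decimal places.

w1 = Hv₀ = ((-5)·(-1) + 7·2 + 5·0; 3·(-1) + 6·2 + (-4)·0; 3·(-1) + (-3)·2 + 5·0) = (19, 9, -9)
w2 = Hw1 = ((-5)·19 + 7·9 + 5·(-9); 3·19 + 6·9 + (-4)·(-9); 3·19 + (-3)·9 + 5·(-9)) = (-77, 147, -15)
w3 = Hw2 = (1339, 711, -747)
Hw3 = (-5453, 11271, -1851)
w3·Hw3 = 1339·(-5453) + 711·11271 + (-747)·(-1851) = 2094811; w3·w3 = 1339·1339 + 711·711 + (-747)·(-747) = 2856451
λ ≈ 2094811/2856451 = 0.7334

λ ≈ 0.7334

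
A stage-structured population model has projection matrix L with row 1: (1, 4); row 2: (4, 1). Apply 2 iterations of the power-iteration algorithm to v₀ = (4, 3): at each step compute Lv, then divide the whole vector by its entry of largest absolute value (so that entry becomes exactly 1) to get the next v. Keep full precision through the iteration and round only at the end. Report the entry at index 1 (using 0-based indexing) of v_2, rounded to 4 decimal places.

0.9022

Lv0 = (16.00000, 19.00000); divide by 19.00000 → v1 = (0.84211, 1.00000)
Lv1 = (4.84211, 4.36842); divide by 4.84211 → v2 = (1.00000, 0.90217)
Requested entry of v2: 83/92 = 0.9022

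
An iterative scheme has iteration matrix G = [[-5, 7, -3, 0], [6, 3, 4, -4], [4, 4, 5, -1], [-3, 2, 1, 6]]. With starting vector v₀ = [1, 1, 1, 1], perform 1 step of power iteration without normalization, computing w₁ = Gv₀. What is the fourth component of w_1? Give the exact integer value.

w1 = Gv₀ = ((-5)·1 + 7·1 + (-3)·1 + 0·1; 6·1 + 3·1 + 4·1 + (-4)·1; 4·1 + 4·1 + 5·1 + (-1)·1; (-3)·1 + 2·1 + 1·1 + 6·1) = (-1, 9, 12, 6)
The requested component of w1 is 6.

6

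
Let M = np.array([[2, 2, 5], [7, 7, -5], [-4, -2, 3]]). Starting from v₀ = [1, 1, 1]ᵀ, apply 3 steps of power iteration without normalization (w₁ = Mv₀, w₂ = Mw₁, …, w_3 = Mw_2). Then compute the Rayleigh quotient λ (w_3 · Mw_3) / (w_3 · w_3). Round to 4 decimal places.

8.8728

w1 = Mv₀ = (9, 9, -3)
w2 = Mw1 = (21, 141, -63)
w3 = Mw2 = (9, 1449, -555)
Mw3 = (141, 12981, -4599)
w3·Mw3 = 9·141 + 1449·12981 + (-555)·(-4599) = 21363183; w3·w3 = 9·9 + 1449·1449 + (-555)·(-555) = 2407707
λ ≈ 21363183/2407707 = 8.8728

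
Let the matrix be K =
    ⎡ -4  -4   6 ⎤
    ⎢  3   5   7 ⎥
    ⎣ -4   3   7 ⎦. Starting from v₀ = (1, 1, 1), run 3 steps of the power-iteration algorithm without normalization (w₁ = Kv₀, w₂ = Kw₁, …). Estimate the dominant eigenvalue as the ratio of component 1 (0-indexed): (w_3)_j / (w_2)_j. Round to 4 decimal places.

10.5586

w1 = Kv₀ = (-2, 15, 6)
w2 = Kw1 = (-16, 111, 95)
w3 = Kw2 = (190, 1172, 1062)
Ratio at component: 1172 / 111 = 10.5586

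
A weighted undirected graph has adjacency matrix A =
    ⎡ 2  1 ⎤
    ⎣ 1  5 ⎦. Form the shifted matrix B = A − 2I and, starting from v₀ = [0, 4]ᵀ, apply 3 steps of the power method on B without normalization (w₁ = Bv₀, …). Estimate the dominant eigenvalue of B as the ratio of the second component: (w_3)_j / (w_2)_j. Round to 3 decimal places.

B = A − 2I has rows (0, 1); (1, 3)
w1 = Bv₀ = (0·0 + 1·4; 1·0 + 3·4) = (4, 12)
w2 = Bw1 = (0·4 + 1·12; 1·4 + 3·12) = (12, 40)
w3 = Bw2 = (40, 132)
Ratio: 132/40 = 3.300

μ ≈ 3.300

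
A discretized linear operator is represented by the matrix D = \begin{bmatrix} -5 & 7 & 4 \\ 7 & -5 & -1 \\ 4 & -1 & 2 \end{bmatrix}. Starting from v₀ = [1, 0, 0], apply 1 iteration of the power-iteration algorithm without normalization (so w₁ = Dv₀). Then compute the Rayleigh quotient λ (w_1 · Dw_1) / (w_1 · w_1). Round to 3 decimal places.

w1 = Dv₀ = (-5, 7, 4)
Dw1 = (90, -74, -19)
w1·Dw1 = (-5)·90 + 7·(-74) + 4·(-19) = -1044; w1·w1 = (-5)·(-5) + 7·7 + 4·4 = 90
λ ≈ -1044/90 = -11.600

λ ≈ -11.600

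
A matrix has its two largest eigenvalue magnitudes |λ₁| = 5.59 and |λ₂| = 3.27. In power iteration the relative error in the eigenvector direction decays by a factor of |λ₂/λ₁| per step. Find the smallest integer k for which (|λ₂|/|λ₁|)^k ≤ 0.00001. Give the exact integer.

|λ₂/λ₁| = 3.27/5.59 = 0.58497
Need k ≥ ln(0.00001) / ln(0.58497) = -11.5129 / -0.5362 ≈ 21.472
Smallest integer k satisfying the bound: 22

22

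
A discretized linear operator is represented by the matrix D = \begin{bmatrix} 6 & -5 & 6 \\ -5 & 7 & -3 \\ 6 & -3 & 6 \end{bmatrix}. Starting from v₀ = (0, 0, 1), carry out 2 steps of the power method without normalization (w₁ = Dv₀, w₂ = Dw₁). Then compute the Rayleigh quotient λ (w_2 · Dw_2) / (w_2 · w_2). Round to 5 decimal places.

w1 = Dv₀ = (6·0 + (-5)·0 + 6·1; (-5)·0 + 7·0 + (-3)·1; 6·0 + (-3)·0 + 6·1) = (6, -3, 6)
w2 = Dw1 = (6·6 + (-5)·(-3) + 6·6; (-5)·6 + 7·(-3) + (-3)·6; 6·6 + (-3)·(-3) + 6·6) = (87, -69, 81)
Dw2 = (1353, -1161, 1215)
w2·Dw2 = 87·1353 + (-69)·(-1161) + 81·1215 = 296235; w2·w2 = 87·87 + (-69)·(-69) + 81·81 = 18891
λ ≈ 296235/18891 = 15.68128

15.68128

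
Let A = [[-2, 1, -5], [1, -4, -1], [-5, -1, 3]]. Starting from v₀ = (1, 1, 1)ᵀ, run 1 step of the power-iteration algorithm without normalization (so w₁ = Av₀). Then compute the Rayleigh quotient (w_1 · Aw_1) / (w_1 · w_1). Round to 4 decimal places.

w1 = Av₀ = ((-2)·1 + 1·1 + (-5)·1; 1·1 + (-4)·1 + (-1)·1; (-5)·1 + (-1)·1 + 3·1) = (-6, -4, -3)
Aw1 = (23, 13, 25)
w1·Aw1 = (-6)·23 + (-4)·13 + (-3)·25 = -265; w1·w1 = (-6)·(-6) + (-4)·(-4) + (-3)·(-3) = 61
λ ≈ -265/61 = -4.3443

-4.3443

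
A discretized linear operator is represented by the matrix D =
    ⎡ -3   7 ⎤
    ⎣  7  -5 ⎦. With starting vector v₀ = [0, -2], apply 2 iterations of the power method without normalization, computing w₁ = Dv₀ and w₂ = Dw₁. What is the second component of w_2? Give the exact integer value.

-148

w1 = Dv₀ = (-14, 10)
w2 = Dw1 = (112, -148)
The requested component of w2 is -148.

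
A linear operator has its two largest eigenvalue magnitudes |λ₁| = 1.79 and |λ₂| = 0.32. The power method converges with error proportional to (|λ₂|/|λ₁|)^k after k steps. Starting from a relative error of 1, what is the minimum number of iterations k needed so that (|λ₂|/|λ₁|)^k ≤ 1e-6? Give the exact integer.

|λ₂/λ₁| = 0.32/1.79 = 0.17877
Need k ≥ ln(1e-6) / ln(0.17877) = -13.8155 / -1.7216 ≈ 8.025
Smallest integer k satisfying the bound: 9

9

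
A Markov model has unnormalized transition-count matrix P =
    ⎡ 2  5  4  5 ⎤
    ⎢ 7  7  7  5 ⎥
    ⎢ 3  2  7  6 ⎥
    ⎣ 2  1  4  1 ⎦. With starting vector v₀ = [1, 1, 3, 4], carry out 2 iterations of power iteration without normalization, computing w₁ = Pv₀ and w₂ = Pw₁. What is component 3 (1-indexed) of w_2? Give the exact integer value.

691

w1 = Pv₀ = (2·1 + 5·1 + 4·3 + 5·4; 7·1 + 7·1 + 7·3 + 5·4; 3·1 + 2·1 + 7·3 + 6·4; 2·1 + 1·1 + 4·3 + 1·4) = (39, 55, 50, 19)
w2 = Pw1 = (2·39 + 5·55 + 4·50 + 5·19; 7·39 + 7·55 + 7·50 + 5·19; 3·39 + 2·55 + 7·50 + 6·19; 2·39 + 1·55 + 4·50 + 1·19) = (648, 1103, 691, 352)
The requested component of w2 is 691.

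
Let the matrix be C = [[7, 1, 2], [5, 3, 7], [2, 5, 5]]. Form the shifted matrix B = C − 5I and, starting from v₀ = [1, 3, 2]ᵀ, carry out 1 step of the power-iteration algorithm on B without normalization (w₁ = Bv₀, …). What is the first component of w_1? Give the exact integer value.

9

B = C − 5I has rows (2, 1, 2); (5, -2, 7); (2, 5, 0)
w1 = Bv₀ = (2·1 + 1·3 + 2·2; 5·1 + (-2)·3 + 7·2; 2·1 + 5·3 + 0·2) = (9, 13, 17)
Requested component of w1: 9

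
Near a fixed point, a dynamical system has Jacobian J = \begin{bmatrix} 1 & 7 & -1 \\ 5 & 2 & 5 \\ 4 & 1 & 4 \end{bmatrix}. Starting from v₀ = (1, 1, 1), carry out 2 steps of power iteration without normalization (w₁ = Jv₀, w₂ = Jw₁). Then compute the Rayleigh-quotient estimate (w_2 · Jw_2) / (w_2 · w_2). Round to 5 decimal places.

w1 = Jv₀ = (1·1 + 7·1 + (-1)·1; 5·1 + 2·1 + 5·1; 4·1 + 1·1 + 4·1) = (7, 12, 9)
w2 = Jw1 = (1·7 + 7·12 + (-1)·9; 5·7 + 2·12 + 5·9; 4·7 + 1·12 + 4·9) = (82, 104, 76)
Jw2 = (734, 998, 736)
w2·Jw2 = 82·734 + 104·998 + 76·736 = 219916; w2·w2 = 82·82 + 104·104 + 76·76 = 23316
λ ≈ 219916/23316 = 9.43198

λ ≈ 9.43198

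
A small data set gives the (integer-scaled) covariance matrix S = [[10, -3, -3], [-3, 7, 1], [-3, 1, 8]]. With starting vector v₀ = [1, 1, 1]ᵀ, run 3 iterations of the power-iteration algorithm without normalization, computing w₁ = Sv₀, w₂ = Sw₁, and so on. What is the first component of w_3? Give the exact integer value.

w1 = Sv₀ = (10·1 + (-3)·1 + (-3)·1; (-3)·1 + 7·1 + 1·1; (-3)·1 + 1·1 + 8·1) = (4, 5, 6)
w2 = Sw1 = (10·4 + (-3)·5 + (-3)·6; (-3)·4 + 7·5 + 1·6; (-3)·4 + 1·5 + 8·6) = (7, 29, 41)
w3 = Sw2 = (-140, 223, 336)
The requested component of w3 is -140.

-140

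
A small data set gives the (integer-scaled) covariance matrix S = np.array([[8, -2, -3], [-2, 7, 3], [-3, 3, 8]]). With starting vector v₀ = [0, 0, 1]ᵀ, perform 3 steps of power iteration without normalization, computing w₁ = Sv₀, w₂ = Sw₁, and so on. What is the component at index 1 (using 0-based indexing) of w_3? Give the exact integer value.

711

w1 = Sv₀ = (-3, 3, 8)
w2 = Sw1 = (-54, 51, 82)
w3 = Sw2 = (-780, 711, 971)
The requested component of w3 is 711.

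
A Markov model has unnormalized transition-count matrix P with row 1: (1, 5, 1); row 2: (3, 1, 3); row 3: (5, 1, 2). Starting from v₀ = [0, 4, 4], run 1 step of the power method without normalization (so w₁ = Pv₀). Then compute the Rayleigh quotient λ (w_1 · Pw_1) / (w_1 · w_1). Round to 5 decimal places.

w1 = Pv₀ = (24, 16, 12)
Pw1 = (116, 124, 160)
w1·Pw1 = 24·116 + 16·124 + 12·160 = 6688; w1·w1 = 24·24 + 16·16 + 12·12 = 976
λ ≈ 6688/976 = 6.85246

6.85246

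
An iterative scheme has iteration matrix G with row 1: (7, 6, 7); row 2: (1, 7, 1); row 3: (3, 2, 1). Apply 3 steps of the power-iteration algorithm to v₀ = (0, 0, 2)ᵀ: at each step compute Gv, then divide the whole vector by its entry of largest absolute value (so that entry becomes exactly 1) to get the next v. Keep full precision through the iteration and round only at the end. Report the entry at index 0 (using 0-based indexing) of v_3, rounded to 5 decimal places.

1.00000

Gv0 = (14.000000, 2.000000, 2.000000); divide by 14.000000 → v1 = (1.000000, 0.142857, 0.142857)
Gv1 = (8.857143, 2.142857, 3.428571); divide by 8.857143 → v2 = (1.000000, 0.241935, 0.387097)
Gv2 = (11.161290, 3.080645, 3.870968); divide by 11.161290 → v3 = (1.000000, 0.276012, 0.346821)
Requested entry of v3: 1384/1384 = 1.00000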